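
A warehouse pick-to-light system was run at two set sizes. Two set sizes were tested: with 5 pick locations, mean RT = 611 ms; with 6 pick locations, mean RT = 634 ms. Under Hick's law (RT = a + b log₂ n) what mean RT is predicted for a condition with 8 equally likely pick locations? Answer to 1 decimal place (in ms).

Solve the two-equation system in a and b:
  b = (634 − 611) / (log₂ 6 − log₂ 5) = 23 / (2.5850 − 2.3219) = 87.441 ms/bit
  a = 611 − 87.441 × 2.3219 = 407.968 ms
Then RT(8) = 407.968 + 87.441 × log₂ 8 = 407.968 + 87.441 × 3 ≈ 670.291 ms.

670.3 ms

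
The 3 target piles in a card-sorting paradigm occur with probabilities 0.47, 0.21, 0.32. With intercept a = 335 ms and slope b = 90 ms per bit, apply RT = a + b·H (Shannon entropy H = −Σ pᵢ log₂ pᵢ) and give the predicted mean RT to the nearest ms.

471 ms

Entropy contributions −pᵢ log₂ pᵢ: 0.5120, 0.4728, 0.5260; sum H = 1.5108 bits.
RT = a + bH = 335 + 90·1.5108 = 470.97 ms.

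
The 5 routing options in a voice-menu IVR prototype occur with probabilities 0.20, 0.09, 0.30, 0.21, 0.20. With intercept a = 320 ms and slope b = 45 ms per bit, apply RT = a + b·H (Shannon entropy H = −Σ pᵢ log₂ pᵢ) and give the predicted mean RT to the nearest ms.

421 ms

Entropy contributions −pᵢ log₂ pᵢ: 0.4644, 0.3127, 0.5211, 0.4728, 0.4644; sum H = 2.2353 bits.
RT = a + bH = 320 + 45·2.2353 = 420.59 ms.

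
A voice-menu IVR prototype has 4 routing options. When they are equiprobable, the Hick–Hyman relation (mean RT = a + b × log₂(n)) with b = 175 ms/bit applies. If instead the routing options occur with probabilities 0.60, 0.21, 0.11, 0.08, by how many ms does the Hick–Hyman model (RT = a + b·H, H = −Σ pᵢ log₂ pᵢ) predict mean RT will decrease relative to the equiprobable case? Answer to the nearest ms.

The RT saving is b·ΔH. Equiprobable H₀ = log₂(4) = 2.0000 bits; with the given probabilities H = 1.5568 bits.
b·(H₀ − H) = 175 × (2.0000 − 1.5568) = 77.56 ms.

78 ms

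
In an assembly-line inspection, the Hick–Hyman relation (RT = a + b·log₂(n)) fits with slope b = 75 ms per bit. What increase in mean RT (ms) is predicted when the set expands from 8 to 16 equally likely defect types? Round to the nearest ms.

75 ms

The intercept a cancels: ΔRT = b·(log₂ n₂ − log₂ n₁) = b·log₂(n₂/n₁).
log₂(16) − log₂(8) = log₂(16/8) = log₂(2) = 1.
ΔRT = 75 × 1.0000 = 75.000 ms.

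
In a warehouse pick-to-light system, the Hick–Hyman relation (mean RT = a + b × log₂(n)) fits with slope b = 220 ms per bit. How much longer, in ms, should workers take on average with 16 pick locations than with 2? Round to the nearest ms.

660 ms

ΔRT = (a + b log₂ n₂) − (a + b log₂ n₁) = b·(log₂ n₂ − log₂ n₁).
log₂(16) − log₂(2) = log₂(16/2) = log₂(8) = 3.
ΔRT = 220 × 3.0000 = 660.000 ms.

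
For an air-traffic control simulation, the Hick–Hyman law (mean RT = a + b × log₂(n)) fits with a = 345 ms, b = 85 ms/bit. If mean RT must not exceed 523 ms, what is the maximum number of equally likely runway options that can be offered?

4

Information budget: (523 − 345)/85 = 2.0941 bits, so n ≤ 2^2.0941 = 4.270 → at most 4.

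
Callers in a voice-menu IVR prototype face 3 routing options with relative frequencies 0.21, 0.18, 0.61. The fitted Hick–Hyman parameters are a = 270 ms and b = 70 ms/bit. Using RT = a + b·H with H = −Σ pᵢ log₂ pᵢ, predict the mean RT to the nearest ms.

Entropy contributions −pᵢ log₂ pᵢ: 0.4728, 0.4453, 0.4350; sum H = 1.3531 bits.
RT = a + bH = 270 + 70·1.3531 = 364.72 ms.

365 ms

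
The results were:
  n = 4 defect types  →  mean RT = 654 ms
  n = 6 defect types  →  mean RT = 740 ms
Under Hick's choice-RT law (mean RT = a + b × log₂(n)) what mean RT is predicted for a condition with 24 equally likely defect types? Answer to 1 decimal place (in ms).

With log₂ n on the abscissa the relation is linear; from the two conditions:
  b = (740 − 654) / (log₂ 6 − log₂ 4) = 86 / (2.5850 − 2) = 147.018 ms/bit
  a = 654 − 147.018 × 2 = 359.964 ms
Then RT(24) = 359.964 + 147.018 × log₂ 24 = 359.964 + 147.018 × 4.5850 ≈ 1034.036 ms.

1034.0 ms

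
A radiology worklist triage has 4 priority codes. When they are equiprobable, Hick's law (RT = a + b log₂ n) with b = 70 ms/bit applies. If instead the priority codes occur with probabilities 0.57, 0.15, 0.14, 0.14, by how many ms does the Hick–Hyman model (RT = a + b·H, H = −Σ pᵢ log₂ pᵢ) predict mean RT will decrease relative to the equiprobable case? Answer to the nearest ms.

Equiprobable entropy H₀ = log₂ 4 = 2.0000 bits.
Skewed entropy H = −Σ pᵢ log₂ pᵢ = 1.6670 bits.
ΔRT = b·(H₀ − H) = 70 × 0.3330 = 23.31 ms.

23 ms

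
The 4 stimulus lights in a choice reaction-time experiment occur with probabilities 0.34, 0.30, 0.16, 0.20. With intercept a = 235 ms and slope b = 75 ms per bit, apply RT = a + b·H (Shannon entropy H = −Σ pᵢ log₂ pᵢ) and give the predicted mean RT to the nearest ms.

380 ms

Entropy contributions −pᵢ log₂ pᵢ: 0.5292, 0.5211, 0.4230, 0.4644; sum H = 1.9377 bits.
RT = a + bH = 235 + 75·1.9377 = 380.32 ms.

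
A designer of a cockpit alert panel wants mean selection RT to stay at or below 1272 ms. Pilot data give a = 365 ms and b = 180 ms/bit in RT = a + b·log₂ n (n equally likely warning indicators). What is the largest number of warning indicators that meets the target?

32

Set 365 + 180·log₂ n ≤ 1272 → log₂ n ≤ (1272 − 365)/180 = 5.0389.
So n ≤ 2^5.0389 = 32.874; the largest integer n is 32.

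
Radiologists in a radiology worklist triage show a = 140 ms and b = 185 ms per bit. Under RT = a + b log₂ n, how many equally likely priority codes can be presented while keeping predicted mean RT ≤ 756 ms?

10

Set 140 + 185·log₂ n ≤ 756 → log₂ n ≤ (756 − 140)/185 = 3.3297.
So n ≤ 2^3.3297 = 10.054; the largest integer n is 10.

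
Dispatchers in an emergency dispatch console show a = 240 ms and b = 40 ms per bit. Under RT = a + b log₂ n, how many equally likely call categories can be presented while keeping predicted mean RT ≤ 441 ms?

32

Set 240 + 40·log₂ n ≤ 441 → log₂ n ≤ (441 − 240)/40 = 5.0250.
So n ≤ 2^5.0250 = 32.559; the largest integer n is 32.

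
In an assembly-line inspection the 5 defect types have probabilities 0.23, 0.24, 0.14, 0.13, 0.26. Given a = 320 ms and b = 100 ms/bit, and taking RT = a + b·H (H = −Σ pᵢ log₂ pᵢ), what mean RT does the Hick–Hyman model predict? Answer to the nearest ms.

547 ms

Entropy contributions −pᵢ log₂ pᵢ: 0.4877, 0.4941, 0.3971, 0.3826, 0.5053; sum H = 2.2668 bits.
RT = a + bH = 320 + 100·2.2668 = 546.68 ms.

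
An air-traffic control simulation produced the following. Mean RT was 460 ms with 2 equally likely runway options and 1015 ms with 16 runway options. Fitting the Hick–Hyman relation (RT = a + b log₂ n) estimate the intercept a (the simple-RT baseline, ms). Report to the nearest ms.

275 ms

The slope on a log₂ axis is (1015 − 460) / (4 − 1) = 185 ms/bit.
a = RT₁ − b·log₂ n₁ = 460 − 185 × 1 = 275.000 ms.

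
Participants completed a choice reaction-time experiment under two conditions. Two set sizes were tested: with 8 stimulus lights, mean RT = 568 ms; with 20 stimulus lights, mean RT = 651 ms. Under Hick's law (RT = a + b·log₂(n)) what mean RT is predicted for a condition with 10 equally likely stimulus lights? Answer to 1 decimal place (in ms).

Solve the two-equation system in a and b:
  b = (651 − 568) / (log₂ 20 − log₂ 8) = 83 / (4.3219 − 3) = 62.787 ms/bit
  a = 568 − 62.787 × 3 = 379.639 ms
Then RT(10) = 379.639 + 62.787 × log₂ 10 = 379.639 + 62.787 × 3.3219 ≈ 588.213 ms.

588.2 ms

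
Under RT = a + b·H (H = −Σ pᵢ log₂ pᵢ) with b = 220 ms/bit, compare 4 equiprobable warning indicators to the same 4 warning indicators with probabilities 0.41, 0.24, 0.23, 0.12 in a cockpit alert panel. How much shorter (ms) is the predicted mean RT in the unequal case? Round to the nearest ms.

27 ms

Equiprobable entropy H₀ = log₂ 4 = 2.0000 bits.
Skewed entropy H = −Σ pᵢ log₂ pᵢ = 1.8763 bits.
ΔRT = b·(H₀ − H) = 220 × 0.1237 = 27.22 ms.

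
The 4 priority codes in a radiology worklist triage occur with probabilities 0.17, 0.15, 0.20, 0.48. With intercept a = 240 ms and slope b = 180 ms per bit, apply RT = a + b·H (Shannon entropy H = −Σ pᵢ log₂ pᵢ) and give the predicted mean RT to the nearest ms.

567 ms

H = 0.17·log₂(1/0.17) + 0.15·log₂(1/0.15) + 0.20·log₂(1/0.20) + 0.48·log₂(1/0.48) = 1.8178 bits.
RT = 240 + 180 × 1.8178 = 567.20 ms.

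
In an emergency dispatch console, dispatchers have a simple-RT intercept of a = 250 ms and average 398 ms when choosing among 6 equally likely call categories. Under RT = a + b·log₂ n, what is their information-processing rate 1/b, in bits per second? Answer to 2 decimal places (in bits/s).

17.47 bits/s

Choice component = 398 − 250 = 148 ms over log₂(6) = 2.5850 bits.
b = 148 / 2.5850 = 57.254 ms/bit, so 1/b = 17.466 bits/s.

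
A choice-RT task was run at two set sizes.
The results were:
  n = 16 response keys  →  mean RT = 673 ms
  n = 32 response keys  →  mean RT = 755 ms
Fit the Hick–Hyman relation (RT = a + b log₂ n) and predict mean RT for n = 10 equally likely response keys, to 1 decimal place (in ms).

617.4 ms

Solve the two-equation system in a and b:
  b = (755 − 673) / (log₂ 32 − log₂ 16) = 82 / (5 − 4) = 82.000 ms/bit
  a = 673 − 82.000 × 4 = 345.000 ms
Then RT(10) = 345.000 + 82.000 × log₂ 10 = 345.000 + 82.000 × 3.3219 ≈ 617.398 ms.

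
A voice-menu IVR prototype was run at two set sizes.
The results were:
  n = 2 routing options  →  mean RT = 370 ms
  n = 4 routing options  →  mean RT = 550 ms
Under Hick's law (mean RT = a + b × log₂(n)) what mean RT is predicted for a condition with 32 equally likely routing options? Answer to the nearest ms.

Solve the two-equation system in a and b:
  b = (550 − 370) / (log₂ 4 − log₂ 2) = 180 / (2 − 1) = 180 ms/bit
  a = 370 − 180 × 1 = 190 ms
Then RT(32) = 190 + 180 × log₂ 32 = 190 + 180 × 5 ≈ 1090.000 ms.

1090 ms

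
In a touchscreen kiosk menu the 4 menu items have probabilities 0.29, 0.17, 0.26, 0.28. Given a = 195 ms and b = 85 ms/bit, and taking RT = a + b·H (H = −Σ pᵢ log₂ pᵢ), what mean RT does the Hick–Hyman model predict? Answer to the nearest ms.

H = 0.29·log₂(1/0.29) + 0.17·log₂(1/0.17) + 0.26·log₂(1/0.26) + 0.28·log₂(1/0.28) = 1.9720 bits.
RT = 195 + 85 × 1.9720 = 362.62 ms.

363 ms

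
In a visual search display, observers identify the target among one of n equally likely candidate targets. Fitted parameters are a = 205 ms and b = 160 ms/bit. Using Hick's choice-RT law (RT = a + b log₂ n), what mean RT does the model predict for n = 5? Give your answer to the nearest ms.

log₂(5) = 2.3219 bits, so RT = 205 + 160 × 2.3219 ≈ 576.508 ms.

577 ms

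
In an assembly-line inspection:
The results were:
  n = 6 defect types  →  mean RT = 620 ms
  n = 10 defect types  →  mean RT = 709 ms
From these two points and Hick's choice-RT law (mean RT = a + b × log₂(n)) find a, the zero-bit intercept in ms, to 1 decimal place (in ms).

307.8 ms

Slope: b = (709 − 620) / (log₂ 10 − log₂ 6) = 89/0.7370 = 120.765 ms/bit.
a = RT₁ − b·log₂ n₁ = 620 − 120.765 × 2.5850 = 307.826 ms.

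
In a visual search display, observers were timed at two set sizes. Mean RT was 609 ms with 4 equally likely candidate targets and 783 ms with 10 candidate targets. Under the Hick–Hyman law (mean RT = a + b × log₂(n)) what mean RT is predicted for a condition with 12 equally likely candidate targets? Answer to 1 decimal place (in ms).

817.6 ms

RT is linear in log₂ n, so two points fix the line:
  b = (783 − 609) / (log₂ 10 − log₂ 4) = 174 / (3.3219 − 2) = 131.626 ms/bit
  a = 609 − 131.626 × 2 = 345.748 ms
Then RT(12) = 345.748 + 131.626 × log₂ 12 = 345.748 + 131.626 × 3.5850 ≈ 817.622 ms.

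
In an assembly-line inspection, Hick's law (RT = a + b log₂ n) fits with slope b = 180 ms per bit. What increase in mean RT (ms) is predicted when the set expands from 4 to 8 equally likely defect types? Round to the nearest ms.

180 ms

The intercept a cancels: ΔRT = b·(log₂ n₂ − log₂ n₁) = b·log₂(n₂/n₁).
log₂(8) − log₂(4) = log₂(8/4) = log₂(2) = 1.
ΔRT = 180 × 1.0000 = 180.000 ms.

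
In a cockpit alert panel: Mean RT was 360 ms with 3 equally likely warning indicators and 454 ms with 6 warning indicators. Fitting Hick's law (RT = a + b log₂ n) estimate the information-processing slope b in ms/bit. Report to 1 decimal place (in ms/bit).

94.0 ms/bit

b = (RT₂ − RT₁)/(log₂ n₂ − log₂ n₁) = (454 − 360)/(2.5850 − 1.5850) = 94.000 ms/bit.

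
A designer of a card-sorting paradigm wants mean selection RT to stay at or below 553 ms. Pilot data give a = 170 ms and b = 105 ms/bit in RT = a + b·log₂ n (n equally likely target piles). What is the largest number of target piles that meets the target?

12

Set 170 + 105·log₂ n ≤ 553 → log₂ n ≤ (553 − 170)/105 = 3.6476.
So n ≤ 2^3.6476 = 12.533; the largest integer n is 12.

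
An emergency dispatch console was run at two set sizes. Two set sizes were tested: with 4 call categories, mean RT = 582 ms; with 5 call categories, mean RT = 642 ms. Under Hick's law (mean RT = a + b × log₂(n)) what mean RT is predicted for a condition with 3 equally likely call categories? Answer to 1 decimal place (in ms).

504.6 ms

RT is linear in log₂ n, so two points fix the line:
  b = (642 − 582) / (log₂ 5 − log₂ 4) = 60 / (2.3219 − 2) = 186.377 ms/bit
  a = 582 − 186.377 × 2 = 209.246 ms
Then RT(3) = 209.246 + 186.377 × log₂ 3 = 209.246 + 186.377 × 1.5850 ≈ 504.647 ms.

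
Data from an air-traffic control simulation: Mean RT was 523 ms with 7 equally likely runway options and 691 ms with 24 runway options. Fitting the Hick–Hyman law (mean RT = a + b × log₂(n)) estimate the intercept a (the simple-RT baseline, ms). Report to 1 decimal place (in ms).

257.7 ms

Slope: b = (691 − 523) / (log₂ 24 − log₂ 7) = 168/1.7776 = 94.509 ms/bit.
a = RT₁ − b·log₂ n₁ = 523 − 94.509 × 2.8074 = 257.680 ms.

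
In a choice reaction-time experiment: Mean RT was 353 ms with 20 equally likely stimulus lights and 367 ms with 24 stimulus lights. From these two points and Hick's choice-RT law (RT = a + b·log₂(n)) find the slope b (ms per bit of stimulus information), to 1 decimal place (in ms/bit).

53.2 ms/bit

The slope on a log₂ axis is (367 − 353) / (4.5850 − 4.3219) = 53.225 ms/bit.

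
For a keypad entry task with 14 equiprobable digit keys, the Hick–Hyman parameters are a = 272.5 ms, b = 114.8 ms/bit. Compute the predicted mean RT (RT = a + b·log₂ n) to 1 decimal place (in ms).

709.6 ms

log₂(14) = 3.8074 bits, so RT = 272.5 + 114.8 × 3.8074 ≈ 709.584 ms.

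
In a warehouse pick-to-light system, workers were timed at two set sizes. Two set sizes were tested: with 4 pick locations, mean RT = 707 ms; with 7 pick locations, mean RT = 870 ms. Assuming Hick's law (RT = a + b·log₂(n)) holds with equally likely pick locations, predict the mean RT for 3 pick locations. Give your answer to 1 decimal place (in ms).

623.2 ms

Solve the two-equation system in a and b:
  b = (870 − 707) / (log₂ 7 − log₂ 4) = 163 / (2.8074 − 2) = 201.894 ms/bit
  a = 707 − 201.894 × 2 = 303.212 ms
Then RT(3) = 303.212 + 201.894 × log₂ 3 = 303.212 + 201.894 × 1.5850 ≈ 623.206 ms.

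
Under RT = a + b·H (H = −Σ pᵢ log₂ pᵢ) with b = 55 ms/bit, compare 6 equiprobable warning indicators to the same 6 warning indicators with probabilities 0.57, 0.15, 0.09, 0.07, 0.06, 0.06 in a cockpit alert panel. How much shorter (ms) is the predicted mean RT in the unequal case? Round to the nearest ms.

35 ms

The RT saving is b·ΔH. Equiprobable H₀ = log₂(6) = 2.5850 bits; with the given probabilities H = 1.9411 bits.
b·(H₀ − H) = 55 × (2.5850 − 1.9411) = 35.41 ms.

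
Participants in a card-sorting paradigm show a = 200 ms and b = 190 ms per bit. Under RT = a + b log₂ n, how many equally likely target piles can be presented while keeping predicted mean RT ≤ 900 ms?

Set 200 + 190·log₂ n ≤ 900 → log₂ n ≤ (900 − 200)/190 = 3.6842.
So n ≤ 2^3.6842 = 12.855; the largest integer n is 12.

12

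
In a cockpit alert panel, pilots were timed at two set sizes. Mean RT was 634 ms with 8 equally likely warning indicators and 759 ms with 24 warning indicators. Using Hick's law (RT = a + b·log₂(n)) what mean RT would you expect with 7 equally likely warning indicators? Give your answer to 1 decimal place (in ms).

618.8 ms

With log₂ n on the abscissa the relation is linear; from the two conditions:
  b = (759 − 634) / (log₂ 24 − log₂ 8) = 125 / (4.5850 − 3) = 78.866 ms/bit
  a = 634 − 78.866 × 3 = 397.401 ms
Then RT(7) = 397.401 + 78.866 × log₂ 7 = 397.401 + 78.866 × 2.8074 ≈ 618.807 ms.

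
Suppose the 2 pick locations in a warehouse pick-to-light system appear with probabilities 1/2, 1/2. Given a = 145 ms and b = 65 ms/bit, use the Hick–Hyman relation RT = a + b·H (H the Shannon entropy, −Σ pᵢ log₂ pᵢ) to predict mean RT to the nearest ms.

210 ms

H = −Σ pᵢ log₂ pᵢ = 0.5·1 + 0.5·1 = 1.000 bits.
RT = 145 + 65 × 1.000 = 210.00 ms.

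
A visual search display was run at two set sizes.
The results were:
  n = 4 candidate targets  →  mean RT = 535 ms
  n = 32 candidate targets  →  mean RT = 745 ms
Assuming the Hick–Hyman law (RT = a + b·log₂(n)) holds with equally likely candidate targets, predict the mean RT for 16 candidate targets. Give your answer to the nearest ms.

675 ms

RT is linear in log₂ n, so two points fix the line:
  b = (745 − 535) / (log₂ 32 − log₂ 4) = 210 / (5 − 2) = 70 ms/bit
  a = 535 − 70 × 2 = 395 ms
Then RT(16) = 395 + 70 × log₂ 16 = 395 + 70 × 4 ≈ 675.000 ms.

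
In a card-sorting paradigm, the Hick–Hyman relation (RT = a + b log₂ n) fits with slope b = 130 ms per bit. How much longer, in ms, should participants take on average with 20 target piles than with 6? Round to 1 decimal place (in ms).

225.8 ms

ΔRT = (a + b log₂ n₂) − (a + b log₂ n₁) = b·(log₂ n₂ − log₂ n₁).
log₂(20) − log₂(6) = 4.3219 − 2.5850 = 1.7370.
ΔRT = 130 × 1.7370 = 225.806 ms.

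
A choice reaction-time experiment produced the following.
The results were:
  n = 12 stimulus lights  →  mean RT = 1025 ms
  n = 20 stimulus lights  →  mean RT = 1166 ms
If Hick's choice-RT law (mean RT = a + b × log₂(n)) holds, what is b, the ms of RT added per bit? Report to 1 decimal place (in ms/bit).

b = (RT₂ − RT₁)/(log₂ n₂ − log₂ n₁) = (1166 − 1025)/(4.3219 − 3.5850) = 191.325 ms/bit.

191.3 ms/bit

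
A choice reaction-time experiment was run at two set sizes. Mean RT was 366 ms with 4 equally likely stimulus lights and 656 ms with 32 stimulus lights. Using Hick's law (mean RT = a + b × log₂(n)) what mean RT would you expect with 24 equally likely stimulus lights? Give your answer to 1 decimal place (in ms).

Solve the two-equation system in a and b:
  b = (656 − 366) / (log₂ 32 − log₂ 4) = 290 / (5 − 2) = 96.667 ms/bit
  a = 366 − 96.667 × 2 = 172.667 ms
Then RT(24) = 172.667 + 96.667 × log₂ 24 = 172.667 + 96.667 × 4.5850 ≈ 615.880 ms.

615.9 ms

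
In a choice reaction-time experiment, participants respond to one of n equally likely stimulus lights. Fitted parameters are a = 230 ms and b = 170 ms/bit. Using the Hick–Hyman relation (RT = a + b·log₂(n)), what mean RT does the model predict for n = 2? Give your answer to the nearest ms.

log₂(2) = 1 bits, so RT = 230 + 170 × 1 ≈ 400.000 ms.

400 ms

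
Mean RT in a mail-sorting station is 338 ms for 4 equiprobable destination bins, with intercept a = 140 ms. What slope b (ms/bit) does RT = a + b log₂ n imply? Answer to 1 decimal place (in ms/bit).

4 alternatives carry log₂ 4 = 2 bits; the choice cost is 338 − 140 = 198 ms, so b = 198/2 = 99.000 ms/bit.

99.0 ms/bit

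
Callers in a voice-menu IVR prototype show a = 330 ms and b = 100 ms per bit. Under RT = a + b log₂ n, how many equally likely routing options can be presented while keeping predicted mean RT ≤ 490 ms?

100·log₂ n ≤ 490 − 330 = 160, giving log₂ n ≤ 1.6000 and n ≤ 3.031. The largest whole number is 3.

3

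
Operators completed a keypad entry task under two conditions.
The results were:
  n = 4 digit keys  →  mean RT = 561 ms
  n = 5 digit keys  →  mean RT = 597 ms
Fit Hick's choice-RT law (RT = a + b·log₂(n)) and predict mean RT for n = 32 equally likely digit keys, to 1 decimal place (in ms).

896.5 ms

RT is linear in log₂ n, so two points fix the line:
  b = (597 − 561) / (log₂ 5 − log₂ 4) = 36 / (2.3219 − 2) = 111.826 ms/bit
  a = 561 − 111.826 × 2 = 337.348 ms
Then RT(32) = 337.348 + 111.826 × log₂ 32 = 337.348 + 111.826 × 5 ≈ 896.479 ms.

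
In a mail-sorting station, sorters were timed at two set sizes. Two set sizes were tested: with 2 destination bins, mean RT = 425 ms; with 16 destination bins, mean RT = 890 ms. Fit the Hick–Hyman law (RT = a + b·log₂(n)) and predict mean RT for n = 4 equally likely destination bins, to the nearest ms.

With log₂ n on the abscissa the relation is linear; from the two conditions:
  b = (890 − 425) / (log₂ 16 − log₂ 2) = 465 / (4 − 1) = 155 ms/bit
  a = 425 − 155 × 1 = 270 ms
Then RT(4) = 270 + 155 × log₂ 4 = 270 + 155 × 2 ≈ 580.000 ms.

580 ms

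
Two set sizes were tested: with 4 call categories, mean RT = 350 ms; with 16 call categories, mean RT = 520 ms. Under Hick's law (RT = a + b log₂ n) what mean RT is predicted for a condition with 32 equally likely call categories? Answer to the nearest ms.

Fit slope and intercept:
  b = (520 − 350) / (log₂ 16 − log₂ 4) = 170 / (4 − 2) = 85 ms/bit
  a = 350 − 85 × 2 = 180 ms
Then RT(32) = 180 + 85 × log₂ 32 = 180 + 85 × 5 ≈ 605.000 ms.

605 ms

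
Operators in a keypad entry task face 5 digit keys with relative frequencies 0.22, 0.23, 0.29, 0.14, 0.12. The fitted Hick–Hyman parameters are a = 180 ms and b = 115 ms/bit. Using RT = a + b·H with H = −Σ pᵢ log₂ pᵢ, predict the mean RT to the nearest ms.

Entropy contributions −pᵢ log₂ pᵢ: 0.4806, 0.4877, 0.5179, 0.3971, 0.3671; sum H = 2.2503 bits.
RT = a + bH = 180 + 115·2.2503 = 438.79 ms.

439 ms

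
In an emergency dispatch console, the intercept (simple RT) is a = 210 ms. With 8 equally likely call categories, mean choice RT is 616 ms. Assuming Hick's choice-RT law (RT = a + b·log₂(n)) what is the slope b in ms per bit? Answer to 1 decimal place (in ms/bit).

135.3 ms/bit

8 alternatives carry log₂ 8 = 3 bits; the choice cost is 616 − 210 = 406 ms, so b = 406/3 = 135.333 ms/bit.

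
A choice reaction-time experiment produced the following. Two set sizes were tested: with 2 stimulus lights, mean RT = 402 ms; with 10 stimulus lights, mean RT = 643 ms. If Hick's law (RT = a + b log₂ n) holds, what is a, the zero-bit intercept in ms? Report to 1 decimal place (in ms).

Slope: b = (643 − 402) / (log₂ 10 − log₂ 2) = 241/2.3219 = 103.793 ms/bit.
a = RT₁ − b·log₂ n₁ = 402 − 103.793 × 1 = 298.207 ms.

298.2 ms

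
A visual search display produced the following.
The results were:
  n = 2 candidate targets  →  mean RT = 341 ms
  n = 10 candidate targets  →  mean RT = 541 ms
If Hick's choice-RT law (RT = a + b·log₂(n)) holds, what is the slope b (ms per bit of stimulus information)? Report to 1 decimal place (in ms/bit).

86.1 ms/bit

Slope: b = (541 − 341) / (log₂ 10 − log₂ 2) = 200/2.3219 = 86.135 ms/bit.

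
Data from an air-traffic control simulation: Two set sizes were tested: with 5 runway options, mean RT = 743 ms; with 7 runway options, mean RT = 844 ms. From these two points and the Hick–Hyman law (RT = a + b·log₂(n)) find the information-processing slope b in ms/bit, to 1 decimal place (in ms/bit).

The slope on a log₂ axis is (844 − 743) / (2.8074 − 2.3219) = 208.064 ms/bit.

208.1 ms/bit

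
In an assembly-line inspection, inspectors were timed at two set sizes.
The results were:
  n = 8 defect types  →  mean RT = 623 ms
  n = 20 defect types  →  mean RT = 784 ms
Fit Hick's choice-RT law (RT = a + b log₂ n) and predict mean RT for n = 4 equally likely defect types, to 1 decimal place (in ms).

Fit slope and intercept:
  b = (784 − 623) / (log₂ 20 − log₂ 8) = 161 / (4.3219 − 3) = 121.792 ms/bit
  a = 623 − 121.792 × 3 = 257.625 ms
Then RT(4) = 257.625 + 121.792 × log₂ 4 = 257.625 + 121.792 × 2 ≈ 501.208 ms.

501.2 ms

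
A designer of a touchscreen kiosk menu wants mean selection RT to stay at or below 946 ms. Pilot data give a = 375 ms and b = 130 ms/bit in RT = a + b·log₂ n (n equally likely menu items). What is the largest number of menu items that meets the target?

20

130·log₂ n ≤ 946 − 375 = 571, giving log₂ n ≤ 4.3923 and n ≤ 21.000. The largest whole number is 20.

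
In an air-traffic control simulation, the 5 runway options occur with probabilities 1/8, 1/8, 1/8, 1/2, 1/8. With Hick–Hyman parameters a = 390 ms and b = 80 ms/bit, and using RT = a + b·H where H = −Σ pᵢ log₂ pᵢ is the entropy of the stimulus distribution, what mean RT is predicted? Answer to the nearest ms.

550 ms

Each term −pᵢ log₂ pᵢ: 0.125·3 + 0.125·3 + 0.125·3 + 0.5·1 + 0.125·3; summed, H = 2.000 bits.
Mean RT = a + bH = 390 + 80·2.000 = 550.00 ms.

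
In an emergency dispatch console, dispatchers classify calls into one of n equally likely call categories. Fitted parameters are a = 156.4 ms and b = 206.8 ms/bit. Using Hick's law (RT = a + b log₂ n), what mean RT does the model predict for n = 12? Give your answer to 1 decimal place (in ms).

897.8 ms

log₂(12) = 3.5850 bits, so RT = 156.4 + 206.8 × 3.5850 ≈ 897.770 ms.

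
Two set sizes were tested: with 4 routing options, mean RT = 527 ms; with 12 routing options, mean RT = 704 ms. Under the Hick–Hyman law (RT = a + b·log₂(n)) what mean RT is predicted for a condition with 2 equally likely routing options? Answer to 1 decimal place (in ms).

RT is linear in log₂ n, so two points fix the line:
  b = (704 − 527) / (log₂ 12 − log₂ 4) = 177 / (3.5850 − 2) = 111.675 ms/bit
  a = 527 − 111.675 × 2 = 303.651 ms
Then RT(2) = 303.651 + 111.675 × log₂ 2 = 303.651 + 111.675 × 1 ≈ 415.325 ms.

415.3 ms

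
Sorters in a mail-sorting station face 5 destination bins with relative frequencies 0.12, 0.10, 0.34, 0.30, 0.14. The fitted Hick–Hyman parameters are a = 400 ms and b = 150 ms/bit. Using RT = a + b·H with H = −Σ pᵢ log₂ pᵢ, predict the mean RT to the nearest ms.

Entropy contributions −pᵢ log₂ pᵢ: 0.3671, 0.3322, 0.5292, 0.5211, 0.3971; sum H = 2.1466 bits.
RT = a + bH = 400 + 150·2.1466 = 722.00 ms.

722 ms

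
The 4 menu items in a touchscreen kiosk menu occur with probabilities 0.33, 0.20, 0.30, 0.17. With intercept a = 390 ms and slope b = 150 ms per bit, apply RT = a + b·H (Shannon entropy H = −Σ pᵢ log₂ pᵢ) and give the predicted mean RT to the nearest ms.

682 ms

H = 0.33·log₂(1/0.33) + 0.20·log₂(1/0.20) + 0.30·log₂(1/0.30) + 0.17·log₂(1/0.17) = 1.9479 bits.
RT = 390 + 150 × 1.9479 = 682.18 ms.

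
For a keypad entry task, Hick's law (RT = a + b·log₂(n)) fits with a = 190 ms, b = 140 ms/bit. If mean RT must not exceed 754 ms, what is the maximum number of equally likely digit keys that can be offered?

16

Set 190 + 140·log₂ n ≤ 754 → log₂ n ≤ (754 − 190)/140 = 4.0286.
So n ≤ 2^4.0286 = 16.320; the largest integer n is 16.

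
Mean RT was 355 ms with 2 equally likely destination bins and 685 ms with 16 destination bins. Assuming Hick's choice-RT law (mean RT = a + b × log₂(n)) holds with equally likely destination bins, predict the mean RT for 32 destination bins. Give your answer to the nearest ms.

RT is linear in log₂ n, so two points fix the line:
  b = (685 − 355) / (log₂ 16 − log₂ 2) = 330 / (4 − 1) = 110 ms/bit
  a = 355 − 110 × 1 = 245 ms
Then RT(32) = 245 + 110 × log₂ 32 = 245 + 110 × 5 ≈ 795.000 ms.

795 ms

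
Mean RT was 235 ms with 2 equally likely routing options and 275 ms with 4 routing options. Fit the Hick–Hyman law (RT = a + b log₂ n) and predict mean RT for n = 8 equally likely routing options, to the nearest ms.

RT is linear in log₂ n, so two points fix the line:
  b = (275 − 235) / (log₂ 4 − log₂ 2) = 40 / (2 − 1) = 40 ms/bit
  a = 235 − 40 × 1 = 195 ms
Then RT(8) = 195 + 40 × log₂ 8 = 195 + 40 × 3 ≈ 315.000 ms.

315 ms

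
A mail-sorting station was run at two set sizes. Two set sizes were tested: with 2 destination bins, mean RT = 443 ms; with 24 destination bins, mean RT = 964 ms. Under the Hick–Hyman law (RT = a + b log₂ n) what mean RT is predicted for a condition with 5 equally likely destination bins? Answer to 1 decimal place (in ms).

Fit slope and intercept:
  b = (964 − 443) / (log₂ 24 − log₂ 2) = 521 / (4.5850 − 1) = 145.329 ms/bit
  a = 443 − 145.329 × 1 = 297.671 ms
Then RT(5) = 297.671 + 145.329 × log₂ 5 = 297.671 + 145.329 × 2.3219 ≈ 635.115 ms.

635.1 ms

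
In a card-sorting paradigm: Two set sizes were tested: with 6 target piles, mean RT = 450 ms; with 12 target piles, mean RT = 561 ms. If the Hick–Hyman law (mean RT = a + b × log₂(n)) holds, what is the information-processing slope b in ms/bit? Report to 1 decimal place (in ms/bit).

b = (RT₂ − RT₁)/(log₂ n₂ − log₂ n₁) = (561 − 450)/(3.5850 − 2.5850) = 111.000 ms/bit.

111.0 ms/bit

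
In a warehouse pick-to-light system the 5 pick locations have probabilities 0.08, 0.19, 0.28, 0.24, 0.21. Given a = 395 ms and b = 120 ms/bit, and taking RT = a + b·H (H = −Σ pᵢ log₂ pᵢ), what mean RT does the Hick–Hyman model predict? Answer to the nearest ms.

662 ms

Entropy contributions −pᵢ log₂ pᵢ: 0.2915, 0.4552, 0.5142, 0.4941, 0.4728; sum H = 2.2279 bits.
RT = a + bH = 395 + 120·2.2279 = 662.35 ms.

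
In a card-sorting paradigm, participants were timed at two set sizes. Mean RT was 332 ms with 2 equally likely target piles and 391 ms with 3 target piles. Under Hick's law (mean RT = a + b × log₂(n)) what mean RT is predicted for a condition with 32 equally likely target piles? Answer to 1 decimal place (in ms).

Fit slope and intercept:
  b = (391 − 332) / (log₂ 3 − log₂ 2) = 59 / (1.5850 − 1) = 100.861 ms/bit
  a = 332 − 100.861 × 1 = 231.139 ms
Then RT(32) = 231.139 + 100.861 × log₂ 32 = 231.139 + 100.861 × 5 ≈ 735.445 ms.

735.4 ms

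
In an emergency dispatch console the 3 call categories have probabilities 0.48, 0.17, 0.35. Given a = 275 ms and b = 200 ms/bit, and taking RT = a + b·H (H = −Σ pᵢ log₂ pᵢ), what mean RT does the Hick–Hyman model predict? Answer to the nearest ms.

570 ms

H = 0.48·log₂(1/0.48) + 0.17·log₂(1/0.17) + 0.35·log₂(1/0.35) = 1.4730 bits.
RT = 275 + 200 × 1.4730 = 569.59 ms.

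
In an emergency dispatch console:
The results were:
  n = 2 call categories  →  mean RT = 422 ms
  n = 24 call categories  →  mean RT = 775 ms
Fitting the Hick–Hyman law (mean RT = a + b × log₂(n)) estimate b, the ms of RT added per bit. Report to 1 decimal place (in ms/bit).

98.5 ms/bit

The slope on a log₂ axis is (775 − 422) / (4.5850 − 1) = 98.467 ms/bit.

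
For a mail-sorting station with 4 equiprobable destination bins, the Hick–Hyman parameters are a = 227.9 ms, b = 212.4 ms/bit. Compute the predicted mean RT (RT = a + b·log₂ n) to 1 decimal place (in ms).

652.7 ms

log₂(4) = 2 bits, so RT = 227.9 + 212.4 × 2 ≈ 652.700 ms.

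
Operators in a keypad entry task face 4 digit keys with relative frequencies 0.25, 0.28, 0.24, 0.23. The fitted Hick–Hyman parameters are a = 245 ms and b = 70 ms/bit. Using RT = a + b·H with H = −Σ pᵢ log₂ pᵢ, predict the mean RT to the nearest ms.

Entropy contributions −pᵢ log₂ pᵢ: 0.5000, 0.5142, 0.4941, 0.4877; sum H = 1.9960 bits.
RT = a + bH = 245 + 70·1.9960 = 384.72 ms.

385 ms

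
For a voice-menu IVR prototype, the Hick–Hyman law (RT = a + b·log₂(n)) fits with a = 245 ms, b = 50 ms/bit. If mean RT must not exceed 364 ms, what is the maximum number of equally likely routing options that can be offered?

Set 245 + 50·log₂ n ≤ 364 → log₂ n ≤ (364 − 245)/50 = 2.3800.
So n ≤ 2^2.3800 = 5.205; the largest integer n is 5.

5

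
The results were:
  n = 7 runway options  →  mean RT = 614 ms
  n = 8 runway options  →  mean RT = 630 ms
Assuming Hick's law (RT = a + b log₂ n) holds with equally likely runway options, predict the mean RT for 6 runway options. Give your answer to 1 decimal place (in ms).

595.5 ms

With log₂ n on the abscissa the relation is linear; from the two conditions:
  b = (630 − 614) / (log₂ 8 − log₂ 7) = 16 / (3 − 2.8074) = 83.054 ms/bit
  a = 614 − 83.054 × 2.8074 = 380.837 ms
Then RT(6) = 380.837 + 83.054 × log₂ 6 = 380.837 + 83.054 × 2.5850 ≈ 595.529 ms.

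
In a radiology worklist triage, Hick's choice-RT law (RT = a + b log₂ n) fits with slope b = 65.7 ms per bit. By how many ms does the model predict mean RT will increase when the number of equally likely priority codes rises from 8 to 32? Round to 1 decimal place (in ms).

131.4 ms

Only the slope matters, since a is common to both: ΔRT = b·log₂(n₂/n₁).
log₂(32) − log₂(8) = log₂(32/8) = log₂(4) = 2.
ΔRT = 65.7 × 2.0000 = 131.400 ms.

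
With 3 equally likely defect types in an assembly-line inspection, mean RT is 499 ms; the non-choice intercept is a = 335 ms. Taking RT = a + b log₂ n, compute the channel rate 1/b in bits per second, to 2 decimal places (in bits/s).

b = (499 − 335)/log₂ 3 = 164/1.5850 = 103.472 ms per bit = 0.10347 s/bit; the reciprocal is 9.664 bits/s.

9.66 bits/s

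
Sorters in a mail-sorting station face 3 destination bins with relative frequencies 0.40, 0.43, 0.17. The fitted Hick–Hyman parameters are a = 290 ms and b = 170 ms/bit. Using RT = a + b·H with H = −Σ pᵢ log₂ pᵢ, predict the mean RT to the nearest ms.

Entropy contributions −pᵢ log₂ pᵢ: 0.5288, 0.5236, 0.4346; sum H = 1.4869 bits.
RT = a + bH = 290 + 170·1.4869 = 542.78 ms.

543 ms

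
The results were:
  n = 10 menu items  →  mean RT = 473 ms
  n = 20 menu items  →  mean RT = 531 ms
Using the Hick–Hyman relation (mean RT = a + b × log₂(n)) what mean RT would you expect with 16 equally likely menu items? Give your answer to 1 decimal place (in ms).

RT is linear in log₂ n, so two points fix the line:
  b = (531 − 473) / (log₂ 20 − log₂ 10) = 58 / (4.3219 − 3.3219) = 58.000 ms/bit
  a = 473 − 58.000 × 3.3219 = 280.328 ms
Then RT(16) = 280.328 + 58.000 × log₂ 16 = 280.328 + 58.000 × 4 ≈ 512.328 ms.

512.3 ms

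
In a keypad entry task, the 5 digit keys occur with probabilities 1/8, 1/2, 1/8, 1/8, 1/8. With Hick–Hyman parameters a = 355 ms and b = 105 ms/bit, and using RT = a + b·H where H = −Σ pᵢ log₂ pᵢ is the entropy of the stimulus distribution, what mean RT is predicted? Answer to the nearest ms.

H = −Σ pᵢ log₂ pᵢ = 0.125·3 + 0.5·1 + 0.125·3 + 0.125·3 + 0.125·3 = 2.000 bits.
RT = 355 + 105 × 2.000 = 565.00 ms.

565 ms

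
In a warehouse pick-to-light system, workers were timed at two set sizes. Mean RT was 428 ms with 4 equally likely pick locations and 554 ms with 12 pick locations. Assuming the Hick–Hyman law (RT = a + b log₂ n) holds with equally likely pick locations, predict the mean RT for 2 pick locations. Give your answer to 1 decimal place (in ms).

With log₂ n on the abscissa the relation is linear; from the two conditions:
  b = (554 − 428) / (log₂ 12 − log₂ 4) = 126 / (3.5850 − 2) = 79.497 ms/bit
  a = 428 − 79.497 × 2 = 269.006 ms
Then RT(2) = 269.006 + 79.497 × log₂ 2 = 269.006 + 79.497 × 1 ≈ 348.503 ms.

348.5 ms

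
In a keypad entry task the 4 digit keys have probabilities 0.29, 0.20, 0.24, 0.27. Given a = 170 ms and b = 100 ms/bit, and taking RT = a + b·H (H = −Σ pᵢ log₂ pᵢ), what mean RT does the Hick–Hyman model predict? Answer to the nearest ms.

369 ms

H = 0.29·log₂(1/0.29) + 0.20·log₂(1/0.20) + 0.24·log₂(1/0.24) + 0.27·log₂(1/0.27) = 1.9864 bits.
RT = 170 + 100 × 1.9864 = 368.64 ms.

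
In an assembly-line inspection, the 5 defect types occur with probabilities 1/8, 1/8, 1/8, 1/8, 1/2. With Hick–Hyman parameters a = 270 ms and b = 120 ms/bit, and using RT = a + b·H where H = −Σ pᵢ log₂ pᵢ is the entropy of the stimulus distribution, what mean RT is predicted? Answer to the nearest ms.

Each term −pᵢ log₂ pᵢ: 0.125·3 + 0.125·3 + 0.125·3 + 0.125·3 + 0.5·1; summed, H = 2.000 bits.
Mean RT = a + bH = 270 + 120·2.000 = 510.00 ms.

510 ms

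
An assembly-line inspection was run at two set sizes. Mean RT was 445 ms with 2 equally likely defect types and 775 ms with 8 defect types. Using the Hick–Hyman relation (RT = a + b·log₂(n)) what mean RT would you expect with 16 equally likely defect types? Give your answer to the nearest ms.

RT is linear in log₂ n, so two points fix the line:
  b = (775 − 445) / (log₂ 8 − log₂ 2) = 330 / (3 − 1) = 165 ms/bit
  a = 445 − 165 × 1 = 280 ms
Then RT(16) = 280 + 165 × log₂ 16 = 280 + 165 × 4 ≈ 940.000 ms.

940 ms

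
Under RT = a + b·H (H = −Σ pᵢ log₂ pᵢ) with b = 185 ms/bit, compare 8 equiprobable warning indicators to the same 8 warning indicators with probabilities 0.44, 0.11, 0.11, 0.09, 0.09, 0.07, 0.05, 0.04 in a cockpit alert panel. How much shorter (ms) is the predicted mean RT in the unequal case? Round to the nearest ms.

89 ms

The RT saving is b·ΔH. Equiprobable H₀ = log₂(8) = 3.0000 bits; with the given probabilities H = 2.5174 bits.
b·(H₀ − H) = 185 × (3.0000 − 2.5174) = 89.27 ms.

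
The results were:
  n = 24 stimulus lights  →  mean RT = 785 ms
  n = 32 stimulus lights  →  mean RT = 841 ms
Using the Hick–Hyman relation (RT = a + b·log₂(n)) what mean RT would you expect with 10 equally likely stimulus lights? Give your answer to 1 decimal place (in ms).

614.6 ms

Fit slope and intercept:
  b = (841 − 785) / (log₂ 32 − log₂ 24) = 56 / (5 − 4.5850) = 134.928 ms/bit
  a = 785 − 134.928 × 4.5850 = 166.362 ms
Then RT(10) = 166.362 + 134.928 × log₂ 10 = 166.362 + 134.928 × 3.3219 ≈ 614.582 ms.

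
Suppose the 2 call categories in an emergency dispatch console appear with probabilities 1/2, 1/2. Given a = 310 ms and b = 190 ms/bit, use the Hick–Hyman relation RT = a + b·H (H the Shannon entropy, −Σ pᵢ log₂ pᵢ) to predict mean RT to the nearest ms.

500 ms

Each term −pᵢ log₂ pᵢ: 0.5·1 + 0.5·1; summed, H = 1.000 bits.
Mean RT = a + bH = 310 + 190·1.000 = 500.00 ms.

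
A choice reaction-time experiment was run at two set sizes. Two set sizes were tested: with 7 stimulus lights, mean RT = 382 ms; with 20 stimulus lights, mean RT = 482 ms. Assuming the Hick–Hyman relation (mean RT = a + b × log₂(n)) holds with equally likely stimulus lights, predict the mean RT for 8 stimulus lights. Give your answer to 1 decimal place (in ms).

RT is linear in log₂ n, so two points fix the line:
  b = (482 − 382) / (log₂ 20 − log₂ 7) = 100 / (4.3219 − 2.8074) = 66.025 ms/bit
  a = 382 − 66.025 × 2.8074 = 196.644 ms
Then RT(8) = 196.644 + 66.025 × log₂ 8 = 196.644 + 66.025 × 3 ≈ 394.719 ms.

394.7 ms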